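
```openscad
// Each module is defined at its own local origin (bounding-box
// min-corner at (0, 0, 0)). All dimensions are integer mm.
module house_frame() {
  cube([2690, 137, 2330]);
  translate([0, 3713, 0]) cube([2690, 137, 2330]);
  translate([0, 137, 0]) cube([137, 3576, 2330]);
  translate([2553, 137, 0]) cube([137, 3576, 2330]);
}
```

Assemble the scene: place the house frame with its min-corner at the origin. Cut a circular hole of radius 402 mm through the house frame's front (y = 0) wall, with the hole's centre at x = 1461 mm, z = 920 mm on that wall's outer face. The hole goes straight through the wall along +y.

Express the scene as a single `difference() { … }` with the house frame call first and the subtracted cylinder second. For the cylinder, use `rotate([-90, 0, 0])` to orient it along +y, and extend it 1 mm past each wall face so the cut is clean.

difference() {
  house_frame();
  translate([1461, -1, 920]) rotate([-90, 0, 0]) cylinder(h = 139, r = 402);
}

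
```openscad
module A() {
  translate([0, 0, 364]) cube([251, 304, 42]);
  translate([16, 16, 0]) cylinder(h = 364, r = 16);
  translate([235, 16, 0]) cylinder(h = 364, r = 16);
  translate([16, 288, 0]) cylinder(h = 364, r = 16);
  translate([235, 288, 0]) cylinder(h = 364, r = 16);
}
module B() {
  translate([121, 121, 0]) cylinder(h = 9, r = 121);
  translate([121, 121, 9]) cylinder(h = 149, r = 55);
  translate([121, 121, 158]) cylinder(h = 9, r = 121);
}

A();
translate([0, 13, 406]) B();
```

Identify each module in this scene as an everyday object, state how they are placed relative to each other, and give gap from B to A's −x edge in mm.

The spool's min-x is at 0; the stool's min-x is 0; gap = 0 mm.

A is a stool. B is a spool. The spool is on top of the stool. The gap from the spool to the stool's −x edge is 0 mm.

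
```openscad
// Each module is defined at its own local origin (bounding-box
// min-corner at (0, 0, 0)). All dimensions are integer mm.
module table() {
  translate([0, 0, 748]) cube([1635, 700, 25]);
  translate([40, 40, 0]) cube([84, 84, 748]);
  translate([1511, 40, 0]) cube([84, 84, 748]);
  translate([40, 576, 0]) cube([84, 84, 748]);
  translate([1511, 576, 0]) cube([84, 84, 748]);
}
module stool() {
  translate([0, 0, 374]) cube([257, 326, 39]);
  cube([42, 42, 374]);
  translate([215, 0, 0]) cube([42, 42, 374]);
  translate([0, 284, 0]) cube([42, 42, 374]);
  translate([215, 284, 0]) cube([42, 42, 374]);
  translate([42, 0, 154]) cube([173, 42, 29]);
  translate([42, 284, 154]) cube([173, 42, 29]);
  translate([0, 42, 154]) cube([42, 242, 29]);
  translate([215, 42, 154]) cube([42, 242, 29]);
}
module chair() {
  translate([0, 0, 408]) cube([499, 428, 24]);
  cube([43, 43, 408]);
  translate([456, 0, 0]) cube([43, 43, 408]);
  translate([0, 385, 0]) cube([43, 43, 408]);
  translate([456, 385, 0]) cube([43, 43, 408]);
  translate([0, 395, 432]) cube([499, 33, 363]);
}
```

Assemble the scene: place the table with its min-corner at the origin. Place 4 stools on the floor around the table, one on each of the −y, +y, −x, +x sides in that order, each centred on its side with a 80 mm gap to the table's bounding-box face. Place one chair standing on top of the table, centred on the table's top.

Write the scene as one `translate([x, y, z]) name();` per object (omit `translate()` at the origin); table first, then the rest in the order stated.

table();
translate([689, -406, 0]) stool();
translate([689, 780, 0]) stool();
translate([-337, 187, 0]) stool();
translate([1715, 187, 0]) stool();
translate([568, 136, 773]) chair();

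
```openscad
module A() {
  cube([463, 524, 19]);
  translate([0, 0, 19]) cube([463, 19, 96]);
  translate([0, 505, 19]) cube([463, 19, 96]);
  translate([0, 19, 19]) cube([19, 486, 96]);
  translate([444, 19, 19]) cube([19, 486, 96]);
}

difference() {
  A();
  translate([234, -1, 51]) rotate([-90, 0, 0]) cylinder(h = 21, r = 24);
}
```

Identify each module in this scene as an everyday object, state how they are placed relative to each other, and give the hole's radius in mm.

The subtracted cylinder has r = 24 mm.

A is an open box. The open box has a circular hole through its front wall. The hole's radius is 24 mm.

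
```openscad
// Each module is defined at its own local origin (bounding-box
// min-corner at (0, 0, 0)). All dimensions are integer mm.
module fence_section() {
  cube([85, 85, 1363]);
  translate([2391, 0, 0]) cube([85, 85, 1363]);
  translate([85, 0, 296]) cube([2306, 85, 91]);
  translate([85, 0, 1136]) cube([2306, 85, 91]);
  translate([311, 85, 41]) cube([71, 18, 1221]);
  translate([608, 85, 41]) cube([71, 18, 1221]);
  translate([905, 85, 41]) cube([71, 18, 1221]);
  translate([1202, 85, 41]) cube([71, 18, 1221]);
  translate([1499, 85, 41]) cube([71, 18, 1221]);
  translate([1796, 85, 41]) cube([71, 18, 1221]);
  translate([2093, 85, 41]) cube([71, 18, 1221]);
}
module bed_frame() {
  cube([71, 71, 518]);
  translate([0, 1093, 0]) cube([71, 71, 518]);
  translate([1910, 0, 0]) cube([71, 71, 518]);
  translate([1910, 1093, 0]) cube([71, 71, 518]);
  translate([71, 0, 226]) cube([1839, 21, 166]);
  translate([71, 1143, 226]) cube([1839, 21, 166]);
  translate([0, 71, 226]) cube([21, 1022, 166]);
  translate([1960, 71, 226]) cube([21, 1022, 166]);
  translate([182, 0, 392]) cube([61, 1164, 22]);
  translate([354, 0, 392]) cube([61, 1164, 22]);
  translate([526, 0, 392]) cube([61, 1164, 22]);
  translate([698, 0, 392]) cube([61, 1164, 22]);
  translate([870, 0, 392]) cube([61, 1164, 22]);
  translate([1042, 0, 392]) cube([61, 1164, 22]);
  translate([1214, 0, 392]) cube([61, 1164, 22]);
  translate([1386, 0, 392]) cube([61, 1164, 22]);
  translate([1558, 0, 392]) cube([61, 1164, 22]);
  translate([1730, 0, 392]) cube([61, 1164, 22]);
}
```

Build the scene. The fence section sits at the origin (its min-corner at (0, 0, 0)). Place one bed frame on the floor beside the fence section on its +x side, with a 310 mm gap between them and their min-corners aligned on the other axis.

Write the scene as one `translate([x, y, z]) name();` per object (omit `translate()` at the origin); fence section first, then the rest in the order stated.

fence_section();
translate([2786, 0, 0]) bed_frame();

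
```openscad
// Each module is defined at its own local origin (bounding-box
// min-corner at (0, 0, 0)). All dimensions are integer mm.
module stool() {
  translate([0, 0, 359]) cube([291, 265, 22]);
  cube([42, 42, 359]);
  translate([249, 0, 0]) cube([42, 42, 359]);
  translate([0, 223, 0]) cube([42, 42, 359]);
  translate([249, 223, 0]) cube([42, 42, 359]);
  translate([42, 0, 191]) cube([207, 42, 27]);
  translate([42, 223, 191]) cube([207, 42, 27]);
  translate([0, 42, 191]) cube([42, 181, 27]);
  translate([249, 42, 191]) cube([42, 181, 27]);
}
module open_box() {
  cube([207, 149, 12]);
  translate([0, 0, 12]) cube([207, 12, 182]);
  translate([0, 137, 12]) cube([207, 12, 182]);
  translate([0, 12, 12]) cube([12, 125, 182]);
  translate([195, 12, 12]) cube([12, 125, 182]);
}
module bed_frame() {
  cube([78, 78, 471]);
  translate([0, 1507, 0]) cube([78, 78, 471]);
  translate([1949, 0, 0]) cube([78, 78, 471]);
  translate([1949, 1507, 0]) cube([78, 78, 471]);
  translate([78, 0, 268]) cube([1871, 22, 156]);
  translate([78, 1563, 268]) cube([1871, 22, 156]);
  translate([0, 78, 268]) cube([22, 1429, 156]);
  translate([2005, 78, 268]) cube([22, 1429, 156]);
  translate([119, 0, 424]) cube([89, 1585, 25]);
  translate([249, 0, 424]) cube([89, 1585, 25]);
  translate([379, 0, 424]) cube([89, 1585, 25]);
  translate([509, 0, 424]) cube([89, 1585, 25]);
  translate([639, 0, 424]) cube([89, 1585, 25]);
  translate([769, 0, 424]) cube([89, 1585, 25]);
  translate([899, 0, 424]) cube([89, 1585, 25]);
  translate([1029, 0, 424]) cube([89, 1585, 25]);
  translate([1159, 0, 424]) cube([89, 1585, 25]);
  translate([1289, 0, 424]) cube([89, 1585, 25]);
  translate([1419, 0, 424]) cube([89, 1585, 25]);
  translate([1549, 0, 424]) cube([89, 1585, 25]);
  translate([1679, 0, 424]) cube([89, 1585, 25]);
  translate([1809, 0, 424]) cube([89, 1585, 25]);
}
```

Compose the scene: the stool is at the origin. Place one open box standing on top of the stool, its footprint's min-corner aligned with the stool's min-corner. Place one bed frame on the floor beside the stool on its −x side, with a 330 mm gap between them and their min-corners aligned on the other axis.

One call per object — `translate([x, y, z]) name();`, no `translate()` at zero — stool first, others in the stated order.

stool();
translate([0, 0, 381]) open_box();
translate([-2357, 0, 0]) bed_frame();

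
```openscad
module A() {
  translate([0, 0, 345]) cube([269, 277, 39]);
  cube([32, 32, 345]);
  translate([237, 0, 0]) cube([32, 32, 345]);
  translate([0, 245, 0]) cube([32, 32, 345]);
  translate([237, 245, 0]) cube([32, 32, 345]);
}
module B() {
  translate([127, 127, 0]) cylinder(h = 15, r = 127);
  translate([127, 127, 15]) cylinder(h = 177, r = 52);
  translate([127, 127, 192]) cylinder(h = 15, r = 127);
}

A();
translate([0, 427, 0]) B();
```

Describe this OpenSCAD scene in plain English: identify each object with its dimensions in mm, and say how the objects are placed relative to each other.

A is a simple wooden stool: a rectangular seat 269 mm (x) by 277 mm (y), 39 mm thick, top face at z = 384 mm, on four square legs, each 32×32 mm in cross-section. The legs rest on z = 0, each flush with a corner of the seat.

B is a spool: two coaxial disc flanges of radius 127 mm and thickness 15 mm, joined by a core cylinder of radius 52 mm and height 177 mm. The lower flange rests on z = 0 and the three cylinders share a vertical axis.

The spool is on the floor beside the stool on its +y side.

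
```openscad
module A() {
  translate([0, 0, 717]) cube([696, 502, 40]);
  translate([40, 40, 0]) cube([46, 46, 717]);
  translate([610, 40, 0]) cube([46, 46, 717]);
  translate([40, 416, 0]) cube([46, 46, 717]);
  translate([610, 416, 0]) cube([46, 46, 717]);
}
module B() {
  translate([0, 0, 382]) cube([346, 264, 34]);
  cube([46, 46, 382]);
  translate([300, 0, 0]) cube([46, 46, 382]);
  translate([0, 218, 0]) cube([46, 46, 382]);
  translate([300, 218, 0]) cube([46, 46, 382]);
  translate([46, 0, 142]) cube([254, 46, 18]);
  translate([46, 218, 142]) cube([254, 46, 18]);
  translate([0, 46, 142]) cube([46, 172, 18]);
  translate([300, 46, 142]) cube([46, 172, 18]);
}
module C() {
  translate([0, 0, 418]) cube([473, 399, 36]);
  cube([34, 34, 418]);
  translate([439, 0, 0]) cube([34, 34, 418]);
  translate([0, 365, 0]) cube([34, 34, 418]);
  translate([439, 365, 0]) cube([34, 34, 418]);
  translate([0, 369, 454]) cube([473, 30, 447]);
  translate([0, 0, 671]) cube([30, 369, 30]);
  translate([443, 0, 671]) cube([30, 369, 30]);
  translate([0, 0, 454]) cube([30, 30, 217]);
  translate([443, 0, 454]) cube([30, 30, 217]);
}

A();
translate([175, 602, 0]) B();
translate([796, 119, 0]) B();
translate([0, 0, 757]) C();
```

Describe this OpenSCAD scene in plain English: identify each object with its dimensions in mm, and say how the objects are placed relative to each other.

A is a rectangular dining table. The top is 696×502×40 mm with its upper surface at z = 757 mm. It stands on four 46×46 mm square legs, each inset 40 mm from the nearest pair of top edges, running from the floor to the underside of the top.

B is a four-legged stool. The seat is a 346×264×34 mm slab whose top surface is at z = 416 mm; four square legs, each 46×46 mm in cross-section, run from the floor (z = 0) to the underside of the seat, each flush with a corner of the seat. Four stretchers, 46 mm wide and 18 mm tall, connect adjacent legs with their undersides at z = 142 mm, each running between the inner faces of the legs it joins and aligned with the legs' outer faces on the other axis.

C is a chair. The seat is a 473×399×36 mm slab with its top at z = 454 mm, on four 34×34 mm corner legs (flush with the seat edges, standing on z = 0). A flat backrest 30 mm thick, 447 mm tall, spans the full seat width and rises from the seat top along its +y edge, rear face flush with the rear of the seat. Two armrests of 30×30 mm section run along each side from the seat's front edge to the front of the backrest, top faces 247 mm above the seat top and outer faces flush with the seat's x-edges; a 30×30 mm post under the front of each armrest stands on the seat at the front corner.

Two stools sit around the table at the +y, +x sides. The chair is on top of the table.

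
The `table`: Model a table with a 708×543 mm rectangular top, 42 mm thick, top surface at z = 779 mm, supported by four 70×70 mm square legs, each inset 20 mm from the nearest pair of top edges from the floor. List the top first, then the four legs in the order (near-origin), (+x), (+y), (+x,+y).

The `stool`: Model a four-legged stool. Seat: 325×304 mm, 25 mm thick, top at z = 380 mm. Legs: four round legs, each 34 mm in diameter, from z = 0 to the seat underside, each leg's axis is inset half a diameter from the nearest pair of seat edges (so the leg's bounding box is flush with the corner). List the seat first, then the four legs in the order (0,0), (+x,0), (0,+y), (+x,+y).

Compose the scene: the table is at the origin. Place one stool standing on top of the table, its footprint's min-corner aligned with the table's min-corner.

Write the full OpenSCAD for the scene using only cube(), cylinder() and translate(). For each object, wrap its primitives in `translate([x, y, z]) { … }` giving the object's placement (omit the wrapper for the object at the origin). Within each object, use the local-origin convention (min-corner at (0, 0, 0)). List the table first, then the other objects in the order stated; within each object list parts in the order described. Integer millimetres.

translate([0, 0, 737]) cube([708, 543, 42]);
translate([20, 20, 0]) cube([70, 70, 737]);
translate([618, 20, 0]) cube([70, 70, 737]);
translate([20, 453, 0]) cube([70, 70, 737]);
translate([618, 453, 0]) cube([70, 70, 737]);
translate([0, 0, 779]) {
  translate([0, 0, 355]) cube([325, 304, 25]);
  translate([17, 17, 0]) cylinder(h = 355, r = 17);
  translate([308, 17, 0]) cylinder(h = 355, r = 17);
  translate([17, 287, 0]) cylinder(h = 355, r = 17);
  translate([308, 287, 0]) cylinder(h = 355, r = 17);
}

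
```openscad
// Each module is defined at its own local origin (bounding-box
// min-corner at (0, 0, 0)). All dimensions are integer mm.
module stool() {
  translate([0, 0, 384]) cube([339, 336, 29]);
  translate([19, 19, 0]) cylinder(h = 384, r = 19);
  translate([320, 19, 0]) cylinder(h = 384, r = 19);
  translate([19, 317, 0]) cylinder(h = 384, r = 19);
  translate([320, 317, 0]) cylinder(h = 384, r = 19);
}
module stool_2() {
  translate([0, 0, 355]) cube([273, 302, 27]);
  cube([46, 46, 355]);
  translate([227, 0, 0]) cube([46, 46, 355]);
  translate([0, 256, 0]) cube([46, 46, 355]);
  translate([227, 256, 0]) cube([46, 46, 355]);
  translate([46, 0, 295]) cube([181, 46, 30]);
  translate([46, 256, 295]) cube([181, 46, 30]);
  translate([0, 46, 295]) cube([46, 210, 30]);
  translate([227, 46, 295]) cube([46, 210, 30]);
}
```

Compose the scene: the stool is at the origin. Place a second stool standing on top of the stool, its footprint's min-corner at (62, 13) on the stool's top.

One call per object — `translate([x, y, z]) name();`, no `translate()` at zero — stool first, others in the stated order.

stool();
translate([62, 13, 413]) stool_2();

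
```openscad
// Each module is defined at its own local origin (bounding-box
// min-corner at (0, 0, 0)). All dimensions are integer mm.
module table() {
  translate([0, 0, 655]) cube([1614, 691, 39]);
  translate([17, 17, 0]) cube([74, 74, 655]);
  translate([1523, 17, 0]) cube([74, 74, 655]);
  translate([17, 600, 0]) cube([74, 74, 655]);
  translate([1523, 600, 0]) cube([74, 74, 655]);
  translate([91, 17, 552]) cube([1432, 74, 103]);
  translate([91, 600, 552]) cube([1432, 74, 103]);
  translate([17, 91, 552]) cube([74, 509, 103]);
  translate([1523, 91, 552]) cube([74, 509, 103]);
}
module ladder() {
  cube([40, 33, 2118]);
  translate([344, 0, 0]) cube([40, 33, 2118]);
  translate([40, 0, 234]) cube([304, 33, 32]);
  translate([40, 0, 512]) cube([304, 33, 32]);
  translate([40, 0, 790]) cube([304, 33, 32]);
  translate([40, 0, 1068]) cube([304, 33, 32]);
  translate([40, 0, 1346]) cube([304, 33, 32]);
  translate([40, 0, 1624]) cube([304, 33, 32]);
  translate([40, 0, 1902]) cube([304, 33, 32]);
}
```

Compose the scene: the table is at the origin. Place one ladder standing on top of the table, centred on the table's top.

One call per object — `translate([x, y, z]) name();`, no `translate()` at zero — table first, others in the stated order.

table();
translate([615, 329, 694]) ladder();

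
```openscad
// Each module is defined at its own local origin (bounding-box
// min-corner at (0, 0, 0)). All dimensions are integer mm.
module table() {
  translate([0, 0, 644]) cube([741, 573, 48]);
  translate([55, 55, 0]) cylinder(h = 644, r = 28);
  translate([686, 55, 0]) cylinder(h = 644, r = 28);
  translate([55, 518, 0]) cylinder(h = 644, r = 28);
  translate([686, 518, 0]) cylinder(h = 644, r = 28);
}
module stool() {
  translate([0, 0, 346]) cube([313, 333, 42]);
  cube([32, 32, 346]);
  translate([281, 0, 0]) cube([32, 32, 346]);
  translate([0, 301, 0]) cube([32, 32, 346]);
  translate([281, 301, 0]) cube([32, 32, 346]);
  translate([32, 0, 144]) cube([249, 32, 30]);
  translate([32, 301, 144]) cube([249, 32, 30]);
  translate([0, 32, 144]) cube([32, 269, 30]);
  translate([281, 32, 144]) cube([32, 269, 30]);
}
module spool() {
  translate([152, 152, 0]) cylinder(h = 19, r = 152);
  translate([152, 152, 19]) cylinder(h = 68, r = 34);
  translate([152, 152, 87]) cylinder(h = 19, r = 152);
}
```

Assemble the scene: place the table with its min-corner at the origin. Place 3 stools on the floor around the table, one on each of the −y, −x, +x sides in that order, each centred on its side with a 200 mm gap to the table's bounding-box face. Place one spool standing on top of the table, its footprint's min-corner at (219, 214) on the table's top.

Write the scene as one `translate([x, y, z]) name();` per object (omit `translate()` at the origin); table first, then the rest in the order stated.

table();
translate([214, -533, 0]) stool();
translate([-513, 120, 0]) stool();
translate([941, 120, 0]) stool();
translate([219, 214, 692]) spool();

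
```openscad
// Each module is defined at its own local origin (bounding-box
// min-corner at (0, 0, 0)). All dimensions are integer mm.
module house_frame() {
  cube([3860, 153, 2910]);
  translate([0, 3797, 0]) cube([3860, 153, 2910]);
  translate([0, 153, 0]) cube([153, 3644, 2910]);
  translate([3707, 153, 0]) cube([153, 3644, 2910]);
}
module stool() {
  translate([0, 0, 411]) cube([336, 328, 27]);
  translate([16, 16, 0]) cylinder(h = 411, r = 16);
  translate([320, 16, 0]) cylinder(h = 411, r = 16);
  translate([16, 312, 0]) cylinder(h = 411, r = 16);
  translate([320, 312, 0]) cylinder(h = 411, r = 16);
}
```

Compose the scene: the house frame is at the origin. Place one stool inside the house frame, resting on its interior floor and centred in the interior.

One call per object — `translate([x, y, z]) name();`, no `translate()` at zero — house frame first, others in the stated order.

house_frame();
translate([1762, 1811, 0]) stool();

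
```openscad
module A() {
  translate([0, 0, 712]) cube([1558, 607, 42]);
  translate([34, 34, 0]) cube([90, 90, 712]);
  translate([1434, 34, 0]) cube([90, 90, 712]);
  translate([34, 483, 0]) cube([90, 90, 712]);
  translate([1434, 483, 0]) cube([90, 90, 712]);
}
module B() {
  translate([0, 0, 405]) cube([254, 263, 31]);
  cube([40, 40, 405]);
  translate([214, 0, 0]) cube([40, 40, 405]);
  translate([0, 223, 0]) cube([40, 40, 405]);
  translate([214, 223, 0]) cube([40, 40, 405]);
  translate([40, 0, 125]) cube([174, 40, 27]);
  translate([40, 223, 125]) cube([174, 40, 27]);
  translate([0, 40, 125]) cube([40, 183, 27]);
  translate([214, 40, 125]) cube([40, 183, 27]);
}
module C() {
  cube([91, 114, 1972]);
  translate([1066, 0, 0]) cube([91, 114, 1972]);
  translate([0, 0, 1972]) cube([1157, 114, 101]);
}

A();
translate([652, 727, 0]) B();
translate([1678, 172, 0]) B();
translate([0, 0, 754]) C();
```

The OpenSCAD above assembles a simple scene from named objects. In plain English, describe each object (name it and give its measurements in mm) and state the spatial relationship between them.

A is a table with a 1558×607 mm rectangular top, 42 mm thick, top surface at z = 754 mm, supported by four 90×90 mm square legs, each inset 34 mm from the nearest pair of top edges, running from the floor.

B is a four-legged stool. The seat is 254×263 mm, 31 mm thick, top at z = 436 mm. It stands on four square legs, each 40×40 mm in cross-section, from z = 0 to the seat underside, each flush with a corner of the seat. Four stretchers, 40 mm wide and 27 mm tall, connect adjacent legs with their undersides at z = 125 mm, each running between the inner faces of the legs it joins and aligned with the legs' outer faces on the other axis.

C is a rectangular door frame: two vertical jambs of 91×114 mm section, 1972 mm tall, with a clear opening 975 mm wide between their inner faces. A header 101 mm tall and 114 mm deep lies on top of the jambs and spans the full outside width.

Two stools sit around the table at the +y, +x sides. The door frame is on top of the table.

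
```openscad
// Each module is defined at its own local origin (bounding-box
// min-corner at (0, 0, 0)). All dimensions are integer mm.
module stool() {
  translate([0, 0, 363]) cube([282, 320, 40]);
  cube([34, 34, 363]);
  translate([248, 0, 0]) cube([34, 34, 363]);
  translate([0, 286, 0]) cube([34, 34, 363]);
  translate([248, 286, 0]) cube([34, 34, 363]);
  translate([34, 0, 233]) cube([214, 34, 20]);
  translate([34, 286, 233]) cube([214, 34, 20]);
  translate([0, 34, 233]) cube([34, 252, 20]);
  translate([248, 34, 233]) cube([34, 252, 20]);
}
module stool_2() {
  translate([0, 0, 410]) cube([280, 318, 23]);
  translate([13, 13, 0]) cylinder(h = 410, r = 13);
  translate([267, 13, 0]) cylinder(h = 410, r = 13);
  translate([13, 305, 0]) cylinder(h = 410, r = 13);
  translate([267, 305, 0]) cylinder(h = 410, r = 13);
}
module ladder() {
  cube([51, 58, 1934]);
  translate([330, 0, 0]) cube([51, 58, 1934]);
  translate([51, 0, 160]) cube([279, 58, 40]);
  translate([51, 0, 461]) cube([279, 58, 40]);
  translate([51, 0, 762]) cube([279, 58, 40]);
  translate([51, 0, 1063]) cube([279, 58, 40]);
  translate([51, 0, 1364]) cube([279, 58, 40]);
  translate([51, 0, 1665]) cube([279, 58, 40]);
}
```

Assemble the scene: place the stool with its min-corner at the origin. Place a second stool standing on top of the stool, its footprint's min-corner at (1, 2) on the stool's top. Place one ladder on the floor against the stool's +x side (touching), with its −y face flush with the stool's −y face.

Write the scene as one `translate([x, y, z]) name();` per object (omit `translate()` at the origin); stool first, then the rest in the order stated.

stool();
translate([1, 2, 403]) stool_2();
translate([282, 0, 0]) ladder();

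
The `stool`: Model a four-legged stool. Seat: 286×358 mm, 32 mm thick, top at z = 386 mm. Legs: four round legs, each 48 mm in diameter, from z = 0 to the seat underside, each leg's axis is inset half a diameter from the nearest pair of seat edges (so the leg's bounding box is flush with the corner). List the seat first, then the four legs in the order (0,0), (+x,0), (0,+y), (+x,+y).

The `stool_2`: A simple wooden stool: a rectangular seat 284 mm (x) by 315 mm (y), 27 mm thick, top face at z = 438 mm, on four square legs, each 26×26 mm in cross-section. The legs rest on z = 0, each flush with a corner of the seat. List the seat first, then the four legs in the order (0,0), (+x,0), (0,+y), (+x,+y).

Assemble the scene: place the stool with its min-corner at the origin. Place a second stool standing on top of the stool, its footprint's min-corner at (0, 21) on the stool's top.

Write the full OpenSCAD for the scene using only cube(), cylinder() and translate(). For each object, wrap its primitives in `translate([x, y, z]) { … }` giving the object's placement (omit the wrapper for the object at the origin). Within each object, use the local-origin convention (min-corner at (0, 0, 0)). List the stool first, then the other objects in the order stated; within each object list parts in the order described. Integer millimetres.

translate([0, 0, 354]) cube([286, 358, 32]);
translate([24, 24, 0]) cylinder(h = 354, r = 24);
translate([262, 24, 0]) cylinder(h = 354, r = 24);
translate([24, 334, 0]) cylinder(h = 354, r = 24);
translate([262, 334, 0]) cylinder(h = 354, r = 24);
translate([0, 21, 386]) {
  translate([0, 0, 411]) cube([284, 315, 27]);
  cube([26, 26, 411]);
  translate([258, 0, 0]) cube([26, 26, 411]);
  translate([0, 289, 0]) cube([26, 26, 411]);
  translate([258, 289, 0]) cube([26, 26, 411]);
}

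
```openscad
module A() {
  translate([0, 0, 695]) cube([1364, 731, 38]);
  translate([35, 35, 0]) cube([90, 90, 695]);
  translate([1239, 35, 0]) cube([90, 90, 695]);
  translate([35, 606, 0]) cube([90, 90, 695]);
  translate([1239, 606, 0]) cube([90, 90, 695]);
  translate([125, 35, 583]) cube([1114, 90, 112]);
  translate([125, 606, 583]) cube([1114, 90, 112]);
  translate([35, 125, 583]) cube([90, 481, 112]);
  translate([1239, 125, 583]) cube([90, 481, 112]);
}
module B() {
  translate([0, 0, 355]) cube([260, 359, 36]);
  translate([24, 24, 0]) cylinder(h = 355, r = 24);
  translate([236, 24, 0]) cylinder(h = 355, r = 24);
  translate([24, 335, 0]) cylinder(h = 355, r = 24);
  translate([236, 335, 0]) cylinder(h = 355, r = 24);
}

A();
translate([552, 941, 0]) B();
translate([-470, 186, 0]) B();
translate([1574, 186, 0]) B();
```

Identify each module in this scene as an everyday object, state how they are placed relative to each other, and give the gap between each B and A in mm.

A is a table. B is a stool. Three stools sit around the table at the +y, −x, +x sides. The gap between each stool and the table is 210 mm.

Each stool's nearest face is 210 mm from the table's bounding box.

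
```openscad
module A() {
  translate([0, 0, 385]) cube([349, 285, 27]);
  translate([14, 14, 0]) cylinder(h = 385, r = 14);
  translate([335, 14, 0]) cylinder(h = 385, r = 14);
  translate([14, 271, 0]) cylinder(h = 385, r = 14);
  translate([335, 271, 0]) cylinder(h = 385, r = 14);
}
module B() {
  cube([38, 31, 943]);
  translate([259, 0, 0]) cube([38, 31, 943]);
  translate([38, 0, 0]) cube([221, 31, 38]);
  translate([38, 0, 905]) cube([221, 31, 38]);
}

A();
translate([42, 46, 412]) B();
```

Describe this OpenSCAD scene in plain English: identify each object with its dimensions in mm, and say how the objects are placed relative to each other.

A is a four-legged stool. The seat is a 349×285×27 mm slab whose top surface is at z = 412 mm; four round legs, each 28 mm in diameter, run from the floor (z = 0) to the underside of the seat, each leg's axis is inset half a diameter from the nearest pair of seat edges (so the leg's bounding box is flush with the corner).

B is a picture frame with a 221×867 mm rectangular opening (x by z) and a uniform 38 mm border on every side. Frame depth is 31 mm along y. It is built from two vertical stiles running the full outside height and two horizontal rails spanning the gap between the stiles.

The picture frame is on top of the stool.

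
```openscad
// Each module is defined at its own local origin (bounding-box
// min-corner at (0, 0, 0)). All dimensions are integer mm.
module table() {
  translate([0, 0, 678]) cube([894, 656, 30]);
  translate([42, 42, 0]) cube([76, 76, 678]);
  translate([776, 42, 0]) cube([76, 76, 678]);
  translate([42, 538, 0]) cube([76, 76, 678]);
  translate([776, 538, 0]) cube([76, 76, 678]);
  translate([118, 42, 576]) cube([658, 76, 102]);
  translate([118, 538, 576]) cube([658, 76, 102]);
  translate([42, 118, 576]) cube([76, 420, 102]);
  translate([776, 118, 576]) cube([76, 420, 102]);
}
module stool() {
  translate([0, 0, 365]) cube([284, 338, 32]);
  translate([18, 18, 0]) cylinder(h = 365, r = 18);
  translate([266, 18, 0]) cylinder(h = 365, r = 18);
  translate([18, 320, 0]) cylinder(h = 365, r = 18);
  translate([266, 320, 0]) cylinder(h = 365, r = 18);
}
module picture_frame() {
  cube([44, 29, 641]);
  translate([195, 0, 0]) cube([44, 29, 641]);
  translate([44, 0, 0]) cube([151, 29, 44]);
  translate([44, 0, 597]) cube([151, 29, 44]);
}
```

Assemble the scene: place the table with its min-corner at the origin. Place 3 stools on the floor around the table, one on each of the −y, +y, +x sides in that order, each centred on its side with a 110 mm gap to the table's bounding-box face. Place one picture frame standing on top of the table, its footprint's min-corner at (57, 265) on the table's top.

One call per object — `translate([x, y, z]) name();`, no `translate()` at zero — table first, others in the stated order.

table();
translate([305, -448, 0]) stool();
translate([305, 766, 0]) stool();
translate([1004, 159, 0]) stool();
translate([57, 265, 708]) picture_frame();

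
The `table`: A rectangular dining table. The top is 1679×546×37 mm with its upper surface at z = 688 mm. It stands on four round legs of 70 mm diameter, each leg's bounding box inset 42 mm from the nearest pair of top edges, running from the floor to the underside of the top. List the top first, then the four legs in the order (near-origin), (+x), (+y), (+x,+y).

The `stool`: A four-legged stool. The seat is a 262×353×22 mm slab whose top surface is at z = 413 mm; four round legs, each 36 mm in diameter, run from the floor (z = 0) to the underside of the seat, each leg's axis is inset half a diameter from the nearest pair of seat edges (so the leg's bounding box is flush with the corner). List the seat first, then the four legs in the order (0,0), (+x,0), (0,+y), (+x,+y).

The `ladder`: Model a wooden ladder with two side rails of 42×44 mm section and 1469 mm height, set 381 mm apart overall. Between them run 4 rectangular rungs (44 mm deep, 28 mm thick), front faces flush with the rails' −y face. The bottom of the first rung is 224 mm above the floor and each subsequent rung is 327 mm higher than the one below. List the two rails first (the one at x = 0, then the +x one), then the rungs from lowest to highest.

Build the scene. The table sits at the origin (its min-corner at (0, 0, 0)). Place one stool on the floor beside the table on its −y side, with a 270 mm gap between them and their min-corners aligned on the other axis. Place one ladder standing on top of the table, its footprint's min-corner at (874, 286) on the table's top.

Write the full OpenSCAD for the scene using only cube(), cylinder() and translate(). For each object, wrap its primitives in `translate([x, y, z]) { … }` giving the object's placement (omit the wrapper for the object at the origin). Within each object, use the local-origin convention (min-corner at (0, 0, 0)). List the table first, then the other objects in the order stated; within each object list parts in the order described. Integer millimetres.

translate([0, 0, 651]) cube([1679, 546, 37]);
translate([77, 77, 0]) cylinder(h = 651, r = 35);
translate([1602, 77, 0]) cylinder(h = 651, r = 35);
translate([77, 469, 0]) cylinder(h = 651, r = 35);
translate([1602, 469, 0]) cylinder(h = 651, r = 35);
translate([0, -623, 0]) {
  translate([0, 0, 391]) cube([262, 353, 22]);
  translate([18, 18, 0]) cylinder(h = 391, r = 18);
  translate([244, 18, 0]) cylinder(h = 391, r = 18);
  translate([18, 335, 0]) cylinder(h = 391, r = 18);
  translate([244, 335, 0]) cylinder(h = 391, r = 18);
}
translate([874, 286, 688]) {
  cube([42, 44, 1469]);
  translate([339, 0, 0]) cube([42, 44, 1469]);
  translate([42, 0, 224]) cube([297, 44, 28]);
  translate([42, 0, 551]) cube([297, 44, 28]);
  translate([42, 0, 878]) cube([297, 44, 28]);
  translate([42, 0, 1205]) cube([297, 44, 28]);
}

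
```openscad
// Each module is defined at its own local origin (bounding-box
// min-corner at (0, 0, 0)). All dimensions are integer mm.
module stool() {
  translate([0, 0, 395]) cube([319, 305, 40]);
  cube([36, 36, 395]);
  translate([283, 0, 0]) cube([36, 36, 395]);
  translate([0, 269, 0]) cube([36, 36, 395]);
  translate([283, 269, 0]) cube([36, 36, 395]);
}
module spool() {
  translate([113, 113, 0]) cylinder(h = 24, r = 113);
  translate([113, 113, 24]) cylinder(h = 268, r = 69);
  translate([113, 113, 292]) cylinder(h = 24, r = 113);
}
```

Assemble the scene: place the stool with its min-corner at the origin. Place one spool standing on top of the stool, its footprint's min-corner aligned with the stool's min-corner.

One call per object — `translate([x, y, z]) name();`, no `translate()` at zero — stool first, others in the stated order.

stool();
translate([0, 0, 435]) spool();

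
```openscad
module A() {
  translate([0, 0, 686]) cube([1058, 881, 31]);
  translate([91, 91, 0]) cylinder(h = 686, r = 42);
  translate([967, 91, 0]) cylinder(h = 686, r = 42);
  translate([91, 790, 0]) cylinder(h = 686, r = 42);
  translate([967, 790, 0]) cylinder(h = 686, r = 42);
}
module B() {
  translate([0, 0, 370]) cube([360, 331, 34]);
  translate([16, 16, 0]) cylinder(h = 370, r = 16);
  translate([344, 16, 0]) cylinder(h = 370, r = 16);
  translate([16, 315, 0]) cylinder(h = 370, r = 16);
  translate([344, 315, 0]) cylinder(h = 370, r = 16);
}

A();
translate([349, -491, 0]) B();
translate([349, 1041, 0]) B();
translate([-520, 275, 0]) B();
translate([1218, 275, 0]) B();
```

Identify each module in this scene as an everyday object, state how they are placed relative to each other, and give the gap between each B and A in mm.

Each stool's nearest face is 160 mm from the table's bounding box.

A is a table. B is a stool. Four stools sit around the table at the −y, +y, −x, +x sides. The gap between each stool and the table is 160 mm.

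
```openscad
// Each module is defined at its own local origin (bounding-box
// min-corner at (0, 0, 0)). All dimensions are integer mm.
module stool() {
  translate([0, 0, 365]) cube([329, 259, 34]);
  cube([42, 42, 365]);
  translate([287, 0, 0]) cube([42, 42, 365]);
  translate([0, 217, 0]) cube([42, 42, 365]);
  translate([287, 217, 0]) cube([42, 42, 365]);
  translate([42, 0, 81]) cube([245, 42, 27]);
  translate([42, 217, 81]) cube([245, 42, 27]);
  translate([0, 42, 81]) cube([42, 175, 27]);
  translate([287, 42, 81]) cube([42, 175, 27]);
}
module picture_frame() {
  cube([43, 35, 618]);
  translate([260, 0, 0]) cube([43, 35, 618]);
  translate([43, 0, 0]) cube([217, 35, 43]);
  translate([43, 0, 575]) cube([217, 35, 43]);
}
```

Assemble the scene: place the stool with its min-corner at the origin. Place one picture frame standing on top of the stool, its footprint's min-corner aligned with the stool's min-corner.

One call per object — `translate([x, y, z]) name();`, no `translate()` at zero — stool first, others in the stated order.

stool();
translate([0, 0, 399]) picture_frame();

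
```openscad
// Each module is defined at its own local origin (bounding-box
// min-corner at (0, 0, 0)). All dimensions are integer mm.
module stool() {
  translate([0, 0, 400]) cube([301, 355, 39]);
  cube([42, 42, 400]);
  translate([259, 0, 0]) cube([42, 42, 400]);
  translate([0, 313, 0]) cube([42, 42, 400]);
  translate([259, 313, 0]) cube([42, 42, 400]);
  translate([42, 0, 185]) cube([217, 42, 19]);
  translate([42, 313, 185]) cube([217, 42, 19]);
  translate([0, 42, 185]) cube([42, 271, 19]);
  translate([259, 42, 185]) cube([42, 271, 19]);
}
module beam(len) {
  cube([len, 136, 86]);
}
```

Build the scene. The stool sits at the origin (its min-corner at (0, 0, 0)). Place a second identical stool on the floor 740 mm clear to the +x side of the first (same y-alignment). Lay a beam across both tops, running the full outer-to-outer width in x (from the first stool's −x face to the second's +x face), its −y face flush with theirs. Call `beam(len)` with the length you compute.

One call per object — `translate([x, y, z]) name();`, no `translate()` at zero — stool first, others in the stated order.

stool();
translate([1041, 0, 0]) stool();
translate([0, 0, 439]) beam(1342);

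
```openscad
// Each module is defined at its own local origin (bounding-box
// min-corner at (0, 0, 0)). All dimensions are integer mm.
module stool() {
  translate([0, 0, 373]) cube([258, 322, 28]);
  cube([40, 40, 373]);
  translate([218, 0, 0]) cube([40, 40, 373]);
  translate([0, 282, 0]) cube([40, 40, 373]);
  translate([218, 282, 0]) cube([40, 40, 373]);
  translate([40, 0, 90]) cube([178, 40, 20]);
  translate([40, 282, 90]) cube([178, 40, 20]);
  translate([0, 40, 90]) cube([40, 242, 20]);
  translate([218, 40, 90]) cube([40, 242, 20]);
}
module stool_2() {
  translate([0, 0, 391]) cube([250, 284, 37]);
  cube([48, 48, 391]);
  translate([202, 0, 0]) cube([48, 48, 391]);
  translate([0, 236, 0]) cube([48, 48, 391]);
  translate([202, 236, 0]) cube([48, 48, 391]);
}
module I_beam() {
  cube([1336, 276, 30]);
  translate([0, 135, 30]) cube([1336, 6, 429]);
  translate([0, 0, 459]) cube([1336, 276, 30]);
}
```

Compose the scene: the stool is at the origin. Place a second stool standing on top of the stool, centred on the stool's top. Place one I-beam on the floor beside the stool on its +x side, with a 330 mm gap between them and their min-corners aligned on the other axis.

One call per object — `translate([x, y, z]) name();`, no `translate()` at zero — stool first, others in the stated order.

stool();
translate([4, 19, 401]) stool_2();
translate([588, 0, 0]) I_beam();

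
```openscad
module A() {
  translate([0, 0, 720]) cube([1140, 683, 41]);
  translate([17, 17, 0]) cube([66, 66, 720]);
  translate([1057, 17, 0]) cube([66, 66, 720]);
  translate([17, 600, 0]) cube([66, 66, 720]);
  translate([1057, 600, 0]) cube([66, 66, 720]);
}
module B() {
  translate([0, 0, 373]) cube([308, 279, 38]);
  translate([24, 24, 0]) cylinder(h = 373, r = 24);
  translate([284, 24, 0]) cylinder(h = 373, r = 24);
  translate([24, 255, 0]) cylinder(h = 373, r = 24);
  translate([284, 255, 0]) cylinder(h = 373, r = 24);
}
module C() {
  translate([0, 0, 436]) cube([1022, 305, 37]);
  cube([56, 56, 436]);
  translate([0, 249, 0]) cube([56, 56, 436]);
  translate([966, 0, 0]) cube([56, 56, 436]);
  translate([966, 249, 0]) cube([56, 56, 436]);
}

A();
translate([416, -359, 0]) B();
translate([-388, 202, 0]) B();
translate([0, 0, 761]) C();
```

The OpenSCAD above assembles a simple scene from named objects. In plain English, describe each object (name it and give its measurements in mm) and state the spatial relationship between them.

A is a table with a 1140×683 mm rectangular top, 41 mm thick, top surface at z = 761 mm, supported by four 66×66 mm square legs, each inset 17 mm from the nearest pair of top edges, running from the floor.

B is a simple wooden stool: a rectangular seat 308 mm (x) by 279 mm (y), 38 mm thick, top face at z = 411 mm, on four round legs, each 48 mm in diameter. The legs rest on z = 0, each leg's axis is inset half a diameter from the nearest pair of seat edges (so the leg's bounding box is flush with the corner).

C is a long wooden bench with a 1022 mm (x) × 305 mm (y) seat, 37 mm thick, its top surface 473 mm above the floor. Four 56 mm square legs at the seat corners, flush with the edges, run from z = 0 to the seat underside.

Two stools sit around the table at the −y, −x sides. The bench is on top of the table.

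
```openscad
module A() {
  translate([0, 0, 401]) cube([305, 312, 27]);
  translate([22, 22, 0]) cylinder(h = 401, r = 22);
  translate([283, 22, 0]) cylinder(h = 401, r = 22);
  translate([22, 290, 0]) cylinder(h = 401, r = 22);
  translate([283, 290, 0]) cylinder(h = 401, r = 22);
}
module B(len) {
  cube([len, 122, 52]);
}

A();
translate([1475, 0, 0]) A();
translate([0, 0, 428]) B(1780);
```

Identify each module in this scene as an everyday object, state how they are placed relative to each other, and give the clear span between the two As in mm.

A is a stool. B is a beam. A beam spans the tops of two stools. The clear span between the two stools is 1170 mm.

Second stool starts at x = 1475; first ends at x = 305; clear span = 1475 − 305 = 1170 mm.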